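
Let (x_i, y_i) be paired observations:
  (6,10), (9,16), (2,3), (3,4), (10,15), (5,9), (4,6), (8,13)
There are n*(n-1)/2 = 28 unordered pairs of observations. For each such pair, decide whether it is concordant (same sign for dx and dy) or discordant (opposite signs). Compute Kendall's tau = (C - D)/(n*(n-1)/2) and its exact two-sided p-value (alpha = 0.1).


Step 1: Enumerate the 28 unordered pairs (i,j) with i<j and classify each by sign(x_j-x_i) * sign(y_j-y_i).
  (1,2):dx=+3,dy=+6->C; (1,3):dx=-4,dy=-7->C; (1,4):dx=-3,dy=-6->C; (1,5):dx=+4,dy=+5->C
  (1,6):dx=-1,dy=-1->C; (1,7):dx=-2,dy=-4->C; (1,8):dx=+2,dy=+3->C; (2,3):dx=-7,dy=-13->C
  (2,4):dx=-6,dy=-12->C; (2,5):dx=+1,dy=-1->D; (2,6):dx=-4,dy=-7->C; (2,7):dx=-5,dy=-10->C
  (2,8):dx=-1,dy=-3->C; (3,4):dx=+1,dy=+1->C; (3,5):dx=+8,dy=+12->C; (3,6):dx=+3,dy=+6->C
  (3,7):dx=+2,dy=+3->C; (3,8):dx=+6,dy=+10->C; (4,5):dx=+7,dy=+11->C; (4,6):dx=+2,dy=+5->C
  (4,7):dx=+1,dy=+2->C; (4,8):dx=+5,dy=+9->C; (5,6):dx=-5,dy=-6->C; (5,7):dx=-6,dy=-9->C
  (5,8):dx=-2,dy=-2->C; (6,7):dx=-1,dy=-3->C; (6,8):dx=+3,dy=+4->C; (7,8):dx=+4,dy=+7->C
Step 2: C = 27, D = 1, total pairs = 28.
Step 3: tau = (C - D)/(n(n-1)/2) = (27 - 1)/28 = 0.928571.
Step 4: Exact two-sided p-value (enumerate n! = 40320 permutations of y under H0): p = 0.000397.
Step 5: alpha = 0.1. reject H0.

tau_b = 0.9286 (C=27, D=1), p = 0.000397, reject H0.


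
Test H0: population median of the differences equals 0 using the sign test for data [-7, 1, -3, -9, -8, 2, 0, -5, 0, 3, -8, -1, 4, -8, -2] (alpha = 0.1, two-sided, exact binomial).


Step 1: Discard zero differences. Original n = 15; n_eff = number of nonzero differences = 13.
Nonzero differences (with sign): -7, +1, -3, -9, -8, +2, -5, +3, -8, -1, +4, -8, -2
Step 2: Count signs: positive = 4, negative = 9.
Step 3: Under H0: P(positive) = 0.5, so the number of positives S ~ Bin(13, 0.5).
Step 4: Two-sided exact p-value = sum of Bin(13,0.5) probabilities at or below the observed probability = 0.266846.
Step 5: alpha = 0.1. fail to reject H0.

n_eff = 13, pos = 4, neg = 9, p = 0.266846, fail to reject H0.


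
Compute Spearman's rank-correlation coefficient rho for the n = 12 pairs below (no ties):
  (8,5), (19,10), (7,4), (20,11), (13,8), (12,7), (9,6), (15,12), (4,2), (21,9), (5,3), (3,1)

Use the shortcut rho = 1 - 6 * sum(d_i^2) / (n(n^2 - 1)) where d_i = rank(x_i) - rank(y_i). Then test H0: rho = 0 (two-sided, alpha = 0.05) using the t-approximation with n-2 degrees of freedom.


Step 1: Rank x and y separately (midranks; no ties here).
rank(x): 8->5, 19->10, 7->4, 20->11, 13->8, 12->7, 9->6, 15->9, 4->2, 21->12, 5->3, 3->1
rank(y): 5->5, 10->10, 4->4, 11->11, 8->8, 7->7, 6->6, 12->12, 2->2, 9->9, 3->3, 1->1
Step 2: d_i = R_x(i) - R_y(i); compute d_i^2.
  (5-5)^2=0, (10-10)^2=0, (4-4)^2=0, (11-11)^2=0, (8-8)^2=0, (7-7)^2=0, (6-6)^2=0, (9-12)^2=9, (2-2)^2=0, (12-9)^2=9, (3-3)^2=0, (1-1)^2=0
sum(d^2) = 18.
Step 3: rho = 1 - 6*18 / (12*(12^2 - 1)) = 1 - 108/1716 = 0.937063.
Step 4: Under H0, t = rho * sqrt((n-2)/(1-rho^2)) = 8.4868 ~ t(10).
Step 5: Two-sided p-value from the t-distribution with 10 df = 0.000007.
Step 6: alpha = 0.05. reject H0.

rho = 0.9371, p = 0.000007, reject H0 at alpha = 0.05.


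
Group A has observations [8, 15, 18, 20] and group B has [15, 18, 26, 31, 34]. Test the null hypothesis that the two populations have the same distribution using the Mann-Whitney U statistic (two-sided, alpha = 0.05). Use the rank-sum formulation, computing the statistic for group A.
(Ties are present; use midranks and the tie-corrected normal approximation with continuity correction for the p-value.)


Step 1: Combine and sort all 9 observations; assign midranks.
sorted (value, group): (8,X), (15,X), (15,Y), (18,X), (18,Y), (20,X), (26,Y), (31,Y), (34,Y)
ranks: 8->1, 15->2.5, 15->2.5, 18->4.5, 18->4.5, 20->6, 26->7, 31->8, 34->9
Step 2: Rank sum for X: R1 = 1 + 2.5 + 4.5 + 6 = 14.
Step 3: U_X = R1 - n1(n1+1)/2 = 14 - 4*5/2 = 14 - 10 = 4.
       U_Y = n1*n2 - U_X = 20 - 4 = 16.
Step 4: Ties are present, so use the tie-corrected normal approximation (with continuity correction) for the p-value.
Step 5: p-value = 0.174277; compare to alpha = 0.05. fail to reject H0.

U_X = 4, p = 0.174277, fail to reject H0 at alpha = 0.05.


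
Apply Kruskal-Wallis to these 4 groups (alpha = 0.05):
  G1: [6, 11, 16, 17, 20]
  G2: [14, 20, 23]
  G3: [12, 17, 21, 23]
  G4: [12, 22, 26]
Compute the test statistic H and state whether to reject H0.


Step 1: Combine all N = 15 observations and assign midranks.
sorted (value, group, rank): (6,G1,1), (11,G1,2), (12,G3,3.5), (12,G4,3.5), (14,G2,5), (16,G1,6), (17,G1,7.5), (17,G3,7.5), (20,G1,9.5), (20,G2,9.5), (21,G3,11), (22,G4,12), (23,G2,13.5), (23,G3,13.5), (26,G4,15)
Step 2: Sum ranks within each group.
R_1 = 26 (n_1 = 5)
R_2 = 28 (n_2 = 3)
R_3 = 35.5 (n_3 = 4)
R_4 = 30.5 (n_4 = 3)
Step 3: H = 12/(N(N+1)) * sum(R_i^2/n_i) - 3(N+1)
     = 12/(15*16) * (26^2/5 + 28^2/3 + 35.5^2/4 + 30.5^2/3) - 3*16
     = 0.050000 * 1021.68 - 48
     = 3.083958.
Step 4: Ties present; correction factor C = 1 - 24/(15^3 - 15) = 0.992857. Corrected H = 3.083958 / 0.992857 = 3.106145.
Step 5: Under H0, H ~ chi^2(3); p-value = 0.375547.
Step 6: alpha = 0.05. fail to reject H0.

H = 3.1061, df = 3, p = 0.375547, fail to reject H0.


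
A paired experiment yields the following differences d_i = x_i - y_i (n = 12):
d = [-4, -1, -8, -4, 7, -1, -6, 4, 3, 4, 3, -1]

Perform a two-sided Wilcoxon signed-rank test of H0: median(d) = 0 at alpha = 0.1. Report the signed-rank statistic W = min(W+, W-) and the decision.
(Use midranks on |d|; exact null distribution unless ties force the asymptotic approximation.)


Step 1: Drop any zero differences (none here) and take |d_i|.
|d| = [4, 1, 8, 4, 7, 1, 6, 4, 3, 4, 3, 1]
Step 2: Midrank |d_i| (ties get averaged ranks).
ranks: |4|->7.5, |1|->2, |8|->12, |4|->7.5, |7|->11, |1|->2, |6|->10, |4|->7.5, |3|->4.5, |4|->7.5, |3|->4.5, |1|->2
Step 3: Attach original signs; sum ranks with positive sign and with negative sign.
W+ = 11 + 7.5 + 4.5 + 7.5 + 4.5 = 35
W- = 7.5 + 2 + 12 + 7.5 + 2 + 10 + 2 = 43
(Check: W+ + W- = 78 should equal n(n+1)/2 = 78.)
Step 4: Test statistic W = min(W+, W-) = 35.
Step 5: Ties in |d|, so use the tie-corrected normal approximation.
        E[W] = n(n+1)/4 = 12*13/4 = 39.
        Tie groups: |d|=1 (t=3), |d|=3 (t=2), |d|=4 (t=4); sum(t^3 - t) = 90.
        Var[W] = n(n+1)(2n+1)/24 - sum(t^3-t)/48 = 3900/24 - 90/48 = 160.625.
        z = (W - E[W]) / sqrt(Var[W]) = (35 - 39) / 12.6738 = -0.3156.
        Two-sided p = 2*Phi(z) = 0.752297.
Step 6: alpha = 0.1. fail to reject H0.

W+ = 35, W- = 43, W = min = 35, p = 0.752297, fail to reject H0.


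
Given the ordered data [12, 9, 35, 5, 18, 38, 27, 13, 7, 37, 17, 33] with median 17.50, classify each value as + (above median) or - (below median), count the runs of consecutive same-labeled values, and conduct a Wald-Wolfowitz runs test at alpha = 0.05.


Step 1: Compute median = 17.50; label A = above, B = below.
Labels in order: BBABAAABBABA  (n_A = 6, n_B = 6)
Step 2: Count runs R = 8.
Step 3: Under H0 (random ordering), E[R] = 2*n_A*n_B/(n_A+n_B) + 1 = 2*6*6/12 + 1 = 7.0000.
        Var[R] = 2*n_A*n_B*(2*n_A*n_B - n_A - n_B) / ((n_A+n_B)^2 * (n_A+n_B-1)) = 4320/1584 = 2.7273.
        SD[R] = 1.6514.
Step 4: Continuity-corrected z = (R - 0.5 - E[R]) / SD[R] = (8 - 0.5 - 7.0000) / 1.6514 = 0.3028.
Step 5: Two-sided p-value via normal approximation = 2*(1 - Phi(|z|)) = 0.762069.
Step 6: alpha = 0.05. fail to reject H0.

R = 8, z = 0.3028, p = 0.762069, fail to reject H0.


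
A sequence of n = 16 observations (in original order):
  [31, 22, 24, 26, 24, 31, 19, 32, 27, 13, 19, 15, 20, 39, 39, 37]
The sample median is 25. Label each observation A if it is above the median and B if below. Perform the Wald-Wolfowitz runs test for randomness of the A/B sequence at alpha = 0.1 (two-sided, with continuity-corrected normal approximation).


Step 1: Compute median = 25; label A = above, B = below.
Labels in order: ABBABABAABBBBAAA  (n_A = 8, n_B = 8)
Step 2: Count runs R = 9.
Step 3: Under H0 (random ordering), E[R] = 2*n_A*n_B/(n_A+n_B) + 1 = 2*8*8/16 + 1 = 9.0000.
        Var[R] = 2*n_A*n_B*(2*n_A*n_B - n_A - n_B) / ((n_A+n_B)^2 * (n_A+n_B-1)) = 14336/3840 = 3.7333.
        SD[R] = 1.9322.
Step 4: R = E[R], so z = 0 with no continuity correction.
Step 5: Two-sided p-value via normal approximation = 2*(1 - Phi(|z|)) = 1.000000.
Step 6: alpha = 0.1. fail to reject H0.

R = 9, z = 0.0000, p = 1.000000, fail to reject H0.


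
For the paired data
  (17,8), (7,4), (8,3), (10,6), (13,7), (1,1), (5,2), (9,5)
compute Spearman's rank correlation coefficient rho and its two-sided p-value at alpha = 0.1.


Step 1: Rank x and y separately (midranks; no ties here).
rank(x): 17->8, 7->3, 8->4, 10->6, 13->7, 1->1, 5->2, 9->5
rank(y): 8->8, 4->4, 3->3, 6->6, 7->7, 1->1, 2->2, 5->5
Step 2: d_i = R_x(i) - R_y(i); compute d_i^2.
  (8-8)^2=0, (3-4)^2=1, (4-3)^2=1, (6-6)^2=0, (7-7)^2=0, (1-1)^2=0, (2-2)^2=0, (5-5)^2=0
sum(d^2) = 2.
Step 3: rho = 1 - 6*2 / (8*(8^2 - 1)) = 1 - 12/504 = 0.976190.
Step 4: Under H0, t = rho * sqrt((n-2)/(1-rho^2)) = 11.0235 ~ t(6).
Step 5: Two-sided p-value from the t-distribution with 6 df = 0.000033.
Step 6: alpha = 0.1. reject H0.

rho = 0.9762, p = 0.000033, reject H0 at alpha = 0.1.


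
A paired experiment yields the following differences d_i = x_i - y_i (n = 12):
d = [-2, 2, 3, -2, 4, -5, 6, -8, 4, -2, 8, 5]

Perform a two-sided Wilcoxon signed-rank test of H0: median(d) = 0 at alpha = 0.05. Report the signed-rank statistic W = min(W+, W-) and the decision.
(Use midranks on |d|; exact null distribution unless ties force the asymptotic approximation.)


Step 1: Drop any zero differences (none here) and take |d_i|.
|d| = [2, 2, 3, 2, 4, 5, 6, 8, 4, 2, 8, 5]
Step 2: Midrank |d_i| (ties get averaged ranks).
ranks: |2|->2.5, |2|->2.5, |3|->5, |2|->2.5, |4|->6.5, |5|->8.5, |6|->10, |8|->11.5, |4|->6.5, |2|->2.5, |8|->11.5, |5|->8.5
Step 3: Attach original signs; sum ranks with positive sign and with negative sign.
W+ = 2.5 + 5 + 6.5 + 10 + 6.5 + 11.5 + 8.5 = 50.5
W- = 2.5 + 2.5 + 8.5 + 11.5 + 2.5 = 27.5
(Check: W+ + W- = 78 should equal n(n+1)/2 = 78.)
Step 4: Test statistic W = min(W+, W-) = 27.5.
Step 5: Ties in |d|, so use the tie-corrected normal approximation.
        E[W] = n(n+1)/4 = 12*13/4 = 39.
        Tie groups: |d|=2 (t=4), |d|=4 (t=2), |d|=5 (t=2), |d|=8 (t=2); sum(t^3 - t) = 78.
        Var[W] = n(n+1)(2n+1)/24 - sum(t^3-t)/48 = 3900/24 - 78/48 = 160.875.
        z = (W - E[W]) / sqrt(Var[W]) = (27.5 - 39) / 12.6837 = -0.9067.
        Two-sided p = 2*Phi(z) = 0.364577.
Step 6: alpha = 0.05. fail to reject H0.

W+ = 50.5, W- = 27.5, W = min = 27.5, p = 0.364577, fail to reject H0.


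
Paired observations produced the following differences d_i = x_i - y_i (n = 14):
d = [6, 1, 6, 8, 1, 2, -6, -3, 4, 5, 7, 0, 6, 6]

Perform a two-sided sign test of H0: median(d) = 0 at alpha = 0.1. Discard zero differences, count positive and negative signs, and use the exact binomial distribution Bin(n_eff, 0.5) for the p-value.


Step 1: Discard zero differences. Original n = 14; n_eff = number of nonzero differences = 13.
Nonzero differences (with sign): +6, +1, +6, +8, +1, +2, -6, -3, +4, +5, +7, +6, +6
Step 2: Count signs: positive = 11, negative = 2.
Step 3: Under H0: P(positive) = 0.5, so the number of positives S ~ Bin(13, 0.5).
Step 4: Two-sided exact p-value = sum of Bin(13,0.5) probabilities at or below the observed probability = 0.022461.
Step 5: alpha = 0.1. reject H0.

n_eff = 13, pos = 11, neg = 2, p = 0.022461, reject H0.


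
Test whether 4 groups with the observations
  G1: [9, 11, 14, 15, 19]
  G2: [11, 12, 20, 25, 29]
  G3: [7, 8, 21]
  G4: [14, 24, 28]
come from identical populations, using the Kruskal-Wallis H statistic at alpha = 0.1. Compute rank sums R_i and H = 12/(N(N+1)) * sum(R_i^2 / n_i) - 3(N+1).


Step 1: Combine all N = 16 observations and assign midranks.
sorted (value, group, rank): (7,G3,1), (8,G3,2), (9,G1,3), (11,G1,4.5), (11,G2,4.5), (12,G2,6), (14,G1,7.5), (14,G4,7.5), (15,G1,9), (19,G1,10), (20,G2,11), (21,G3,12), (24,G4,13), (25,G2,14), (28,G4,15), (29,G2,16)
Step 2: Sum ranks within each group.
R_1 = 34 (n_1 = 5)
R_2 = 51.5 (n_2 = 5)
R_3 = 15 (n_3 = 3)
R_4 = 35.5 (n_4 = 3)
Step 3: H = 12/(N(N+1)) * sum(R_i^2/n_i) - 3(N+1)
     = 12/(16*17) * (34^2/5 + 51.5^2/5 + 15^2/3 + 35.5^2/3) - 3*17
     = 0.044118 * 1256.73 - 51
     = 4.444118.
Step 4: Ties present; correction factor C = 1 - 12/(16^3 - 16) = 0.997059. Corrected H = 4.444118 / 0.997059 = 4.457227.
Step 5: Under H0, H ~ chi^2(3); p-value = 0.216137.
Step 6: alpha = 0.1. fail to reject H0.

H = 4.4572, df = 3, p = 0.216137, fail to reject H0.


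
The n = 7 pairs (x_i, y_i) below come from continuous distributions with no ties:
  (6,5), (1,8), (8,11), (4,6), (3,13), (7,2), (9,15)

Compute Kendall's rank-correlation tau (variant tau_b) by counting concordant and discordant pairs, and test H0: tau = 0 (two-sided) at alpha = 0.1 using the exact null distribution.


Step 1: Enumerate the 21 unordered pairs (i,j) with i<j and classify each by sign(x_j-x_i) * sign(y_j-y_i).
  (1,2):dx=-5,dy=+3->D; (1,3):dx=+2,dy=+6->C; (1,4):dx=-2,dy=+1->D; (1,5):dx=-3,dy=+8->D
  (1,6):dx=+1,dy=-3->D; (1,7):dx=+3,dy=+10->C; (2,3):dx=+7,dy=+3->C; (2,4):dx=+3,dy=-2->D
  (2,5):dx=+2,dy=+5->C; (2,6):dx=+6,dy=-6->D; (2,7):dx=+8,dy=+7->C; (3,4):dx=-4,dy=-5->C
  (3,5):dx=-5,dy=+2->D; (3,6):dx=-1,dy=-9->C; (3,7):dx=+1,dy=+4->C; (4,5):dx=-1,dy=+7->D
  (4,6):dx=+3,dy=-4->D; (4,7):dx=+5,dy=+9->C; (5,6):dx=+4,dy=-11->D; (5,7):dx=+6,dy=+2->C
  (6,7):dx=+2,dy=+13->C
Step 2: C = 11, D = 10, total pairs = 21.
Step 3: tau = (C - D)/(n(n-1)/2) = (11 - 10)/21 = 0.047619.
Step 4: Exact two-sided p-value (enumerate n! = 5040 permutations of y under H0): p = 1.000000.
Step 5: alpha = 0.1. fail to reject H0.

tau_b = 0.0476 (C=11, D=10), p = 1.000000, fail to reject H0.


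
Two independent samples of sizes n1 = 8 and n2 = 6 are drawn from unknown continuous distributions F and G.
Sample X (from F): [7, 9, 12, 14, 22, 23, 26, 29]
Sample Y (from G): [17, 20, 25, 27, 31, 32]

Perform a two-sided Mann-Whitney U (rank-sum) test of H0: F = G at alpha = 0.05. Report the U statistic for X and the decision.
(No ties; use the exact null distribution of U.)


Step 1: Combine and sort all 14 observations; assign midranks.
sorted (value, group): (7,X), (9,X), (12,X), (14,X), (17,Y), (20,Y), (22,X), (23,X), (25,Y), (26,X), (27,Y), (29,X), (31,Y), (32,Y)
ranks: 7->1, 9->2, 12->3, 14->4, 17->5, 20->6, 22->7, 23->8, 25->9, 26->10, 27->11, 29->12, 31->13, 32->14
Step 2: Rank sum for X: R1 = 1 + 2 + 3 + 4 + 7 + 8 + 10 + 12 = 47.
Step 3: U_X = R1 - n1(n1+1)/2 = 47 - 8*9/2 = 47 - 36 = 11.
       U_Y = n1*n2 - U_X = 48 - 11 = 37.
Step 4: No ties, so the exact null distribution of U (based on enumerating the C(14,8) = 3003 equally likely rank assignments) gives the two-sided p-value.
Step 5: p-value = 0.107892; compare to alpha = 0.05. fail to reject H0.

U_X = 11, p = 0.107892, fail to reject H0 at alpha = 0.05.


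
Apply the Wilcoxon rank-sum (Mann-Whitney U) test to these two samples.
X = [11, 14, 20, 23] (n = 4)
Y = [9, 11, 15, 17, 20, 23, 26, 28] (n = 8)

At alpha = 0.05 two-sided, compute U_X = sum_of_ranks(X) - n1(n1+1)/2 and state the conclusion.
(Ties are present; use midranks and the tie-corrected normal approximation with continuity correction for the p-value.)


Step 1: Combine and sort all 12 observations; assign midranks.
sorted (value, group): (9,Y), (11,X), (11,Y), (14,X), (15,Y), (17,Y), (20,X), (20,Y), (23,X), (23,Y), (26,Y), (28,Y)
ranks: 9->1, 11->2.5, 11->2.5, 14->4, 15->5, 17->6, 20->7.5, 20->7.5, 23->9.5, 23->9.5, 26->11, 28->12
Step 2: Rank sum for X: R1 = 2.5 + 4 + 7.5 + 9.5 = 23.5.
Step 3: U_X = R1 - n1(n1+1)/2 = 23.5 - 4*5/2 = 23.5 - 10 = 13.5.
       U_Y = n1*n2 - U_X = 32 - 13.5 = 18.5.
Step 4: Ties are present, so use the tie-corrected normal approximation (with continuity correction) for the p-value.
Step 5: p-value = 0.732743; compare to alpha = 0.05. fail to reject H0.

U_X = 13.5, p = 0.732743, fail to reject H0 at alpha = 0.05.


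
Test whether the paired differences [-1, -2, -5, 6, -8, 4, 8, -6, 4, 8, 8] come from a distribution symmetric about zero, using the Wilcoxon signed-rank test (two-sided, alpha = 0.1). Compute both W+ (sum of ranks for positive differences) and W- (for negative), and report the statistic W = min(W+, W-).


Step 1: Drop any zero differences (none here) and take |d_i|.
|d| = [1, 2, 5, 6, 8, 4, 8, 6, 4, 8, 8]
Step 2: Midrank |d_i| (ties get averaged ranks).
ranks: |1|->1, |2|->2, |5|->5, |6|->6.5, |8|->9.5, |4|->3.5, |8|->9.5, |6|->6.5, |4|->3.5, |8|->9.5, |8|->9.5
Step 3: Attach original signs; sum ranks with positive sign and with negative sign.
W+ = 6.5 + 3.5 + 9.5 + 3.5 + 9.5 + 9.5 = 42
W- = 1 + 2 + 5 + 9.5 + 6.5 = 24
(Check: W+ + W- = 66 should equal n(n+1)/2 = 66.)
Step 4: Test statistic W = min(W+, W-) = 24.
Step 5: Ties in |d|, so use the tie-corrected normal approximation.
        E[W] = n(n+1)/4 = 11*12/4 = 33.
        Tie groups: |d|=4 (t=2), |d|=6 (t=2), |d|=8 (t=4); sum(t^3 - t) = 72.
        Var[W] = n(n+1)(2n+1)/24 - sum(t^3-t)/48 = 3036/24 - 72/48 = 125.
        z = (W - E[W]) / sqrt(Var[W]) = (24 - 33) / 11.1803 = -0.8050.
        Two-sided p = 2*Phi(z) = 0.420829.
Step 6: alpha = 0.1. fail to reject H0.

W+ = 42, W- = 24, W = min = 24, p = 0.420829, fail to reject H0.


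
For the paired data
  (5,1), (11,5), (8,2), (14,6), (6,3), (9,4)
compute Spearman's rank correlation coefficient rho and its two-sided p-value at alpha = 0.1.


Step 1: Rank x and y separately (midranks; no ties here).
rank(x): 5->1, 11->5, 8->3, 14->6, 6->2, 9->4
rank(y): 1->1, 5->5, 2->2, 6->6, 3->3, 4->4
Step 2: d_i = R_x(i) - R_y(i); compute d_i^2.
  (1-1)^2=0, (5-5)^2=0, (3-2)^2=1, (6-6)^2=0, (2-3)^2=1, (4-4)^2=0
sum(d^2) = 2.
Step 3: rho = 1 - 6*2 / (6*(6^2 - 1)) = 1 - 12/210 = 0.942857.
Step 4: Under H0, t = rho * sqrt((n-2)/(1-rho^2)) = 5.6595 ~ t(4).
Step 5: Two-sided p-value from the t-distribution with 4 df = 0.004805.
Step 6: alpha = 0.1. reject H0.

rho = 0.9429, p = 0.004805, reject H0 at alpha = 0.1.


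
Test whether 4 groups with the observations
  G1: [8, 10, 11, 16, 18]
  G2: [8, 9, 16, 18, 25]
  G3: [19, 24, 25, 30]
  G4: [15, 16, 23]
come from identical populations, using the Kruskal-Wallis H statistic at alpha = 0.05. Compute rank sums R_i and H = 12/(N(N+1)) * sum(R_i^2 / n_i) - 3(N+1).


Step 1: Combine all N = 17 observations and assign midranks.
sorted (value, group, rank): (8,G1,1.5), (8,G2,1.5), (9,G2,3), (10,G1,4), (11,G1,5), (15,G4,6), (16,G1,8), (16,G2,8), (16,G4,8), (18,G1,10.5), (18,G2,10.5), (19,G3,12), (23,G4,13), (24,G3,14), (25,G2,15.5), (25,G3,15.5), (30,G3,17)
Step 2: Sum ranks within each group.
R_1 = 29 (n_1 = 5)
R_2 = 38.5 (n_2 = 5)
R_3 = 58.5 (n_3 = 4)
R_4 = 27 (n_4 = 3)
Step 3: H = 12/(N(N+1)) * sum(R_i^2/n_i) - 3(N+1)
     = 12/(17*18) * (29^2/5 + 38.5^2/5 + 58.5^2/4 + 27^2/3) - 3*18
     = 0.039216 * 1563.21 - 54
     = 7.302451.
Step 4: Ties present; correction factor C = 1 - 42/(17^3 - 17) = 0.991422. Corrected H = 7.302451 / 0.991422 = 7.365637.
Step 5: Under H0, H ~ chi^2(3); p-value = 0.061113.
Step 6: alpha = 0.05. fail to reject H0.

H = 7.3656, df = 3, p = 0.061113, fail to reject H0.


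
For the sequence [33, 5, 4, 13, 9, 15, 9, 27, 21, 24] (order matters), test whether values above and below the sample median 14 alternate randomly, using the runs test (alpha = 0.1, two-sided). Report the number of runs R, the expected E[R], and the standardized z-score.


Step 1: Compute median = 14; label A = above, B = below.
Labels in order: ABBBBABAAA  (n_A = 5, n_B = 5)
Step 2: Count runs R = 5.
Step 3: Under H0 (random ordering), E[R] = 2*n_A*n_B/(n_A+n_B) + 1 = 2*5*5/10 + 1 = 6.0000.
        Var[R] = 2*n_A*n_B*(2*n_A*n_B - n_A - n_B) / ((n_A+n_B)^2 * (n_A+n_B-1)) = 2000/900 = 2.2222.
        SD[R] = 1.4907.
Step 4: Continuity-corrected z = (R + 0.5 - E[R]) / SD[R] = (5 + 0.5 - 6.0000) / 1.4907 = -0.3354.
Step 5: Two-sided p-value via normal approximation = 2*(1 - Phi(|z|)) = 0.737316.
Step 6: alpha = 0.1. fail to reject H0.

R = 5, z = -0.3354, p = 0.737316, fail to reject H0.


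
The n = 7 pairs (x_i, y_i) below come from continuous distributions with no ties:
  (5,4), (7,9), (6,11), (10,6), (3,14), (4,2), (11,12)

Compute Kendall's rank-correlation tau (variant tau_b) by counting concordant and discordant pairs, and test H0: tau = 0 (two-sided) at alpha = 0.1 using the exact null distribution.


Step 1: Enumerate the 21 unordered pairs (i,j) with i<j and classify each by sign(x_j-x_i) * sign(y_j-y_i).
  (1,2):dx=+2,dy=+5->C; (1,3):dx=+1,dy=+7->C; (1,4):dx=+5,dy=+2->C; (1,5):dx=-2,dy=+10->D
  (1,6):dx=-1,dy=-2->C; (1,7):dx=+6,dy=+8->C; (2,3):dx=-1,dy=+2->D; (2,4):dx=+3,dy=-3->D
  (2,5):dx=-4,dy=+5->D; (2,6):dx=-3,dy=-7->C; (2,7):dx=+4,dy=+3->C; (3,4):dx=+4,dy=-5->D
  (3,5):dx=-3,dy=+3->D; (3,6):dx=-2,dy=-9->C; (3,7):dx=+5,dy=+1->C; (4,5):dx=-7,dy=+8->D
  (4,6):dx=-6,dy=-4->C; (4,7):dx=+1,dy=+6->C; (5,6):dx=+1,dy=-12->D; (5,7):dx=+8,dy=-2->D
  (6,7):dx=+7,dy=+10->C
Step 2: C = 12, D = 9, total pairs = 21.
Step 3: tau = (C - D)/(n(n-1)/2) = (12 - 9)/21 = 0.142857.
Step 4: Exact two-sided p-value (enumerate n! = 5040 permutations of y under H0): p = 0.772619.
Step 5: alpha = 0.1. fail to reject H0.

tau_b = 0.1429 (C=12, D=9), p = 0.772619, fail to reject H0.


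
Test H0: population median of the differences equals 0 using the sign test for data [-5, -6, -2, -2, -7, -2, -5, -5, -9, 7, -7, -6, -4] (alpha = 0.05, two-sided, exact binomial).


Step 1: Discard zero differences. Original n = 13; n_eff = number of nonzero differences = 13.
Nonzero differences (with sign): -5, -6, -2, -2, -7, -2, -5, -5, -9, +7, -7, -6, -4
Step 2: Count signs: positive = 1, negative = 12.
Step 3: Under H0: P(positive) = 0.5, so the number of positives S ~ Bin(13, 0.5).
Step 4: Two-sided exact p-value = sum of Bin(13,0.5) probabilities at or below the observed probability = 0.003418.
Step 5: alpha = 0.05. reject H0.

n_eff = 13, pos = 1, neg = 12, p = 0.003418, reject H0.


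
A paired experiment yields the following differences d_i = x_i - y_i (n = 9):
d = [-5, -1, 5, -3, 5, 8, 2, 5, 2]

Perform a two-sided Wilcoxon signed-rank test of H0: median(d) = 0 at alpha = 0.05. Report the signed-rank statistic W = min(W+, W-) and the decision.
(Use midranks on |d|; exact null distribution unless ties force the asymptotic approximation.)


Step 1: Drop any zero differences (none here) and take |d_i|.
|d| = [5, 1, 5, 3, 5, 8, 2, 5, 2]
Step 2: Midrank |d_i| (ties get averaged ranks).
ranks: |5|->6.5, |1|->1, |5|->6.5, |3|->4, |5|->6.5, |8|->9, |2|->2.5, |5|->6.5, |2|->2.5
Step 3: Attach original signs; sum ranks with positive sign and with negative sign.
W+ = 6.5 + 6.5 + 9 + 2.5 + 6.5 + 2.5 = 33.5
W- = 6.5 + 1 + 4 = 11.5
(Check: W+ + W- = 45 should equal n(n+1)/2 = 45.)
Step 4: Test statistic W = min(W+, W-) = 11.5.
Step 5: Ties in |d|, so use the tie-corrected normal approximation.
        E[W] = n(n+1)/4 = 9*10/4 = 22.5.
        Tie groups: |d|=2 (t=2), |d|=5 (t=4); sum(t^3 - t) = 66.
        Var[W] = n(n+1)(2n+1)/24 - sum(t^3-t)/48 = 1710/24 - 66/48 = 69.875.
        z = (W - E[W]) / sqrt(Var[W]) = (11.5 - 22.5) / 8.3591 = -1.3159.
        Two-sided p = 2*Phi(z) = 0.188199.
Step 6: alpha = 0.05. fail to reject H0.

W+ = 33.5, W- = 11.5, W = min = 11.5, p = 0.188199, fail to reject H0.


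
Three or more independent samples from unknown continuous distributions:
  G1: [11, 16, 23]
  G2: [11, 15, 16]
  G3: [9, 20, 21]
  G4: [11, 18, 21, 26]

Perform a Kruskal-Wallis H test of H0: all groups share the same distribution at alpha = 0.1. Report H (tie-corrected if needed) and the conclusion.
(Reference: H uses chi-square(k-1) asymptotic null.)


Step 1: Combine all N = 13 observations and assign midranks.
sorted (value, group, rank): (9,G3,1), (11,G1,3), (11,G2,3), (11,G4,3), (15,G2,5), (16,G1,6.5), (16,G2,6.5), (18,G4,8), (20,G3,9), (21,G3,10.5), (21,G4,10.5), (23,G1,12), (26,G4,13)
Step 2: Sum ranks within each group.
R_1 = 21.5 (n_1 = 3)
R_2 = 14.5 (n_2 = 3)
R_3 = 20.5 (n_3 = 3)
R_4 = 34.5 (n_4 = 4)
Step 3: H = 12/(N(N+1)) * sum(R_i^2/n_i) - 3(N+1)
     = 12/(13*14) * (21.5^2/3 + 14.5^2/3 + 20.5^2/3 + 34.5^2/4) - 3*14
     = 0.065934 * 661.812 - 42
     = 1.635989.
Step 4: Ties present; correction factor C = 1 - 36/(13^3 - 13) = 0.983516. Corrected H = 1.635989 / 0.983516 = 1.663408.
Step 5: Under H0, H ~ chi^2(3); p-value = 0.645099.
Step 6: alpha = 0.1. fail to reject H0.

H = 1.6634, df = 3, p = 0.645099, fail to reject H0.


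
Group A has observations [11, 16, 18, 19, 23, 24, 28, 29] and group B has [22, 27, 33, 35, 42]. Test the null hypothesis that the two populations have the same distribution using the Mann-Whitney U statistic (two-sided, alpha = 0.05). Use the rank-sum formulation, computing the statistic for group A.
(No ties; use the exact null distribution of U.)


Step 1: Combine and sort all 13 observations; assign midranks.
sorted (value, group): (11,X), (16,X), (18,X), (19,X), (22,Y), (23,X), (24,X), (27,Y), (28,X), (29,X), (33,Y), (35,Y), (42,Y)
ranks: 11->1, 16->2, 18->3, 19->4, 22->5, 23->6, 24->7, 27->8, 28->9, 29->10, 33->11, 35->12, 42->13
Step 2: Rank sum for X: R1 = 1 + 2 + 3 + 4 + 6 + 7 + 9 + 10 = 42.
Step 3: U_X = R1 - n1(n1+1)/2 = 42 - 8*9/2 = 42 - 36 = 6.
       U_Y = n1*n2 - U_X = 40 - 6 = 34.
Step 4: No ties, so the exact null distribution of U (based on enumerating the C(13,8) = 1287 equally likely rank assignments) gives the two-sided p-value.
Step 5: p-value = 0.045066; compare to alpha = 0.05. reject H0.

U_X = 6, p = 0.045066, reject H0 at alpha = 0.05.


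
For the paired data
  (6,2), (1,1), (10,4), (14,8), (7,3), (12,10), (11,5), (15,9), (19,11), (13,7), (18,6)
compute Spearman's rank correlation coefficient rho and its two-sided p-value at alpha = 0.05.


Step 1: Rank x and y separately (midranks; no ties here).
rank(x): 6->2, 1->1, 10->4, 14->8, 7->3, 12->6, 11->5, 15->9, 19->11, 13->7, 18->10
rank(y): 2->2, 1->1, 4->4, 8->8, 3->3, 10->10, 5->5, 9->9, 11->11, 7->7, 6->6
Step 2: d_i = R_x(i) - R_y(i); compute d_i^2.
  (2-2)^2=0, (1-1)^2=0, (4-4)^2=0, (8-8)^2=0, (3-3)^2=0, (6-10)^2=16, (5-5)^2=0, (9-9)^2=0, (11-11)^2=0, (7-7)^2=0, (10-6)^2=16
sum(d^2) = 32.
Step 3: rho = 1 - 6*32 / (11*(11^2 - 1)) = 1 - 192/1320 = 0.854545.
Step 4: Under H0, t = rho * sqrt((n-2)/(1-rho^2)) = 4.9360 ~ t(9).
Step 5: Two-sided p-value from the t-distribution with 9 df = 0.000807.
Step 6: alpha = 0.05. reject H0.

rho = 0.8545, p = 0.000807, reject H0 at alpha = 0.05.


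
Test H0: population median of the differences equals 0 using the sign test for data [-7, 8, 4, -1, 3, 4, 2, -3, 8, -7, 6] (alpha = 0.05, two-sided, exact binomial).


Step 1: Discard zero differences. Original n = 11; n_eff = number of nonzero differences = 11.
Nonzero differences (with sign): -7, +8, +4, -1, +3, +4, +2, -3, +8, -7, +6
Step 2: Count signs: positive = 7, negative = 4.
Step 3: Under H0: P(positive) = 0.5, so the number of positives S ~ Bin(11, 0.5).
Step 4: Two-sided exact p-value = sum of Bin(11,0.5) probabilities at or below the observed probability = 0.548828.
Step 5: alpha = 0.05. fail to reject H0.

n_eff = 11, pos = 7, neg = 4, p = 0.548828, fail to reject H0.


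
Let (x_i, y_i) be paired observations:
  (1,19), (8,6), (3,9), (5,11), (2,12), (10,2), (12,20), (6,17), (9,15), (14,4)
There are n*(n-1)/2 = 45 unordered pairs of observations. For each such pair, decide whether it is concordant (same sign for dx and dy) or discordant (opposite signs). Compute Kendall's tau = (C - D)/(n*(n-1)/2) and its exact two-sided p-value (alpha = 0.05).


Step 1: Enumerate the 45 unordered pairs (i,j) with i<j and classify each by sign(x_j-x_i) * sign(y_j-y_i).
  (1,2):dx=+7,dy=-13->D; (1,3):dx=+2,dy=-10->D; (1,4):dx=+4,dy=-8->D; (1,5):dx=+1,dy=-7->D
  (1,6):dx=+9,dy=-17->D; (1,7):dx=+11,dy=+1->C; (1,8):dx=+5,dy=-2->D; (1,9):dx=+8,dy=-4->D
  (1,10):dx=+13,dy=-15->D; (2,3):dx=-5,dy=+3->D; (2,4):dx=-3,dy=+5->D; (2,5):dx=-6,dy=+6->D
  (2,6):dx=+2,dy=-4->D; (2,7):dx=+4,dy=+14->C; (2,8):dx=-2,dy=+11->D; (2,9):dx=+1,dy=+9->C
  (2,10):dx=+6,dy=-2->D; (3,4):dx=+2,dy=+2->C; (3,5):dx=-1,dy=+3->D; (3,6):dx=+7,dy=-7->D
  (3,7):dx=+9,dy=+11->C; (3,8):dx=+3,dy=+8->C; (3,9):dx=+6,dy=+6->C; (3,10):dx=+11,dy=-5->D
  (4,5):dx=-3,dy=+1->D; (4,6):dx=+5,dy=-9->D; (4,7):dx=+7,dy=+9->C; (4,8):dx=+1,dy=+6->C
  (4,9):dx=+4,dy=+4->C; (4,10):dx=+9,dy=-7->D; (5,6):dx=+8,dy=-10->D; (5,7):dx=+10,dy=+8->C
  (5,8):dx=+4,dy=+5->C; (5,9):dx=+7,dy=+3->C; (5,10):dx=+12,dy=-8->D; (6,7):dx=+2,dy=+18->C
  (6,8):dx=-4,dy=+15->D; (6,9):dx=-1,dy=+13->D; (6,10):dx=+4,dy=+2->C; (7,8):dx=-6,dy=-3->C
  (7,9):dx=-3,dy=-5->C; (7,10):dx=+2,dy=-16->D; (8,9):dx=+3,dy=-2->D; (8,10):dx=+8,dy=-13->D
  (9,10):dx=+5,dy=-11->D
Step 2: C = 17, D = 28, total pairs = 45.
Step 3: tau = (C - D)/(n(n-1)/2) = (17 - 28)/45 = -0.244444.
Step 4: Exact two-sided p-value (enumerate n! = 3628800 permutations of y under H0): p = 0.380720.
Step 5: alpha = 0.05. fail to reject H0.

tau_b = -0.2444 (C=17, D=28), p = 0.380720, fail to reject H0.


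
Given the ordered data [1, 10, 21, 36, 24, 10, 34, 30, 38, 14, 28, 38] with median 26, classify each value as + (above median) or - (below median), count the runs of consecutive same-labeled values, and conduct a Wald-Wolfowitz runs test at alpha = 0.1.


Step 1: Compute median = 26; label A = above, B = below.
Labels in order: BBBABBAAABAA  (n_A = 6, n_B = 6)
Step 2: Count runs R = 6.
Step 3: Under H0 (random ordering), E[R] = 2*n_A*n_B/(n_A+n_B) + 1 = 2*6*6/12 + 1 = 7.0000.
        Var[R] = 2*n_A*n_B*(2*n_A*n_B - n_A - n_B) / ((n_A+n_B)^2 * (n_A+n_B-1)) = 4320/1584 = 2.7273.
        SD[R] = 1.6514.
Step 4: Continuity-corrected z = (R + 0.5 - E[R]) / SD[R] = (6 + 0.5 - 7.0000) / 1.6514 = -0.3028.
Step 5: Two-sided p-value via normal approximation = 2*(1 - Phi(|z|)) = 0.762069.
Step 6: alpha = 0.1. fail to reject H0.

R = 6, z = -0.3028, p = 0.762069, fail to reject H0.


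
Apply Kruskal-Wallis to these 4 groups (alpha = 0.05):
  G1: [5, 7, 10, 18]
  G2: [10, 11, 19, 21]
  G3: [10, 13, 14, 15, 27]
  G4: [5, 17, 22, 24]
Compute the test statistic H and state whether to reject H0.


Step 1: Combine all N = 17 observations and assign midranks.
sorted (value, group, rank): (5,G1,1.5), (5,G4,1.5), (7,G1,3), (10,G1,5), (10,G2,5), (10,G3,5), (11,G2,7), (13,G3,8), (14,G3,9), (15,G3,10), (17,G4,11), (18,G1,12), (19,G2,13), (21,G2,14), (22,G4,15), (24,G4,16), (27,G3,17)
Step 2: Sum ranks within each group.
R_1 = 21.5 (n_1 = 4)
R_2 = 39 (n_2 = 4)
R_3 = 49 (n_3 = 5)
R_4 = 43.5 (n_4 = 4)
Step 3: H = 12/(N(N+1)) * sum(R_i^2/n_i) - 3(N+1)
     = 12/(17*18) * (21.5^2/4 + 39^2/4 + 49^2/5 + 43.5^2/4) - 3*18
     = 0.039216 * 1449.08 - 54
     = 2.826471.
Step 4: Ties present; correction factor C = 1 - 30/(17^3 - 17) = 0.993873. Corrected H = 2.826471 / 0.993873 = 2.843896.
Step 5: Under H0, H ~ chi^2(3); p-value = 0.416325.
Step 6: alpha = 0.05. fail to reject H0.

H = 2.8439, df = 3, p = 0.416325, fail to reject H0.


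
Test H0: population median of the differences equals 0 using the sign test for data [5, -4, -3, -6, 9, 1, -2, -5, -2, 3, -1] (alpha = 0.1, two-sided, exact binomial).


Step 1: Discard zero differences. Original n = 11; n_eff = number of nonzero differences = 11.
Nonzero differences (with sign): +5, -4, -3, -6, +9, +1, -2, -5, -2, +3, -1
Step 2: Count signs: positive = 4, negative = 7.
Step 3: Under H0: P(positive) = 0.5, so the number of positives S ~ Bin(11, 0.5).
Step 4: Two-sided exact p-value = sum of Bin(11,0.5) probabilities at or below the observed probability = 0.548828.
Step 5: alpha = 0.1. fail to reject H0.

n_eff = 11, pos = 4, neg = 7, p = 0.548828, fail to reject H0.


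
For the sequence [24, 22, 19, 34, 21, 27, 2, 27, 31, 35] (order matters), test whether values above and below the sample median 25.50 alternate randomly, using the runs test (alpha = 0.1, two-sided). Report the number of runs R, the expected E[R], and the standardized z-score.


Step 1: Compute median = 25.50; label A = above, B = below.
Labels in order: BBBABABAAA  (n_A = 5, n_B = 5)
Step 2: Count runs R = 6.
Step 3: Under H0 (random ordering), E[R] = 2*n_A*n_B/(n_A+n_B) + 1 = 2*5*5/10 + 1 = 6.0000.
        Var[R] = 2*n_A*n_B*(2*n_A*n_B - n_A - n_B) / ((n_A+n_B)^2 * (n_A+n_B-1)) = 2000/900 = 2.2222.
        SD[R] = 1.4907.
Step 4: R = E[R], so z = 0 with no continuity correction.
Step 5: Two-sided p-value via normal approximation = 2*(1 - Phi(|z|)) = 1.000000.
Step 6: alpha = 0.1. fail to reject H0.

R = 6, z = 0.0000, p = 1.000000, fail to reject H0.


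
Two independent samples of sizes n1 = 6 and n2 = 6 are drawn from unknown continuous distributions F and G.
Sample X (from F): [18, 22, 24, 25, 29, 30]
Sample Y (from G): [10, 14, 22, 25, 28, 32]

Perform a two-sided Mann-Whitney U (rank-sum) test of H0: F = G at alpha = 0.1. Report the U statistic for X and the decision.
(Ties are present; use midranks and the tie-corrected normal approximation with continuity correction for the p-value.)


Step 1: Combine and sort all 12 observations; assign midranks.
sorted (value, group): (10,Y), (14,Y), (18,X), (22,X), (22,Y), (24,X), (25,X), (25,Y), (28,Y), (29,X), (30,X), (32,Y)
ranks: 10->1, 14->2, 18->3, 22->4.5, 22->4.5, 24->6, 25->7.5, 25->7.5, 28->9, 29->10, 30->11, 32->12
Step 2: Rank sum for X: R1 = 3 + 4.5 + 6 + 7.5 + 10 + 11 = 42.
Step 3: U_X = R1 - n1(n1+1)/2 = 42 - 6*7/2 = 42 - 21 = 21.
       U_Y = n1*n2 - U_X = 36 - 21 = 15.
Step 4: Ties are present, so use the tie-corrected normal approximation (with continuity correction) for the p-value.
Step 5: p-value = 0.687885; compare to alpha = 0.1. fail to reject H0.

U_X = 21, p = 0.687885, fail to reject H0 at alpha = 0.1.


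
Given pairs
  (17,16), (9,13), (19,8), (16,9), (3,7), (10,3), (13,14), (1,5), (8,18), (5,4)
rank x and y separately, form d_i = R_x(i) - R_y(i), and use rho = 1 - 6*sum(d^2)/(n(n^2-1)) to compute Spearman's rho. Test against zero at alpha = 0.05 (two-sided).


Step 1: Rank x and y separately (midranks; no ties here).
rank(x): 17->9, 9->5, 19->10, 16->8, 3->2, 10->6, 13->7, 1->1, 8->4, 5->3
rank(y): 16->9, 13->7, 8->5, 9->6, 7->4, 3->1, 14->8, 5->3, 18->10, 4->2
Step 2: d_i = R_x(i) - R_y(i); compute d_i^2.
  (9-9)^2=0, (5-7)^2=4, (10-5)^2=25, (8-6)^2=4, (2-4)^2=4, (6-1)^2=25, (7-8)^2=1, (1-3)^2=4, (4-10)^2=36, (3-2)^2=1
sum(d^2) = 104.
Step 3: rho = 1 - 6*104 / (10*(10^2 - 1)) = 1 - 624/990 = 0.369697.
Step 4: Under H0, t = rho * sqrt((n-2)/(1-rho^2)) = 1.1254 ~ t(8).
Step 5: Two-sided p-value from the t-distribution with 8 df = 0.293050.
Step 6: alpha = 0.05. fail to reject H0.

rho = 0.3697, p = 0.293050, fail to reject H0 at alpha = 0.05.


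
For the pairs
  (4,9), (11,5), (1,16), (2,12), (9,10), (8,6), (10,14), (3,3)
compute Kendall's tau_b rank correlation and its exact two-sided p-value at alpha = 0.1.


Step 1: Enumerate the 28 unordered pairs (i,j) with i<j and classify each by sign(x_j-x_i) * sign(y_j-y_i).
  (1,2):dx=+7,dy=-4->D; (1,3):dx=-3,dy=+7->D; (1,4):dx=-2,dy=+3->D; (1,5):dx=+5,dy=+1->C
  (1,6):dx=+4,dy=-3->D; (1,7):dx=+6,dy=+5->C; (1,8):dx=-1,dy=-6->C; (2,3):dx=-10,dy=+11->D
  (2,4):dx=-9,dy=+7->D; (2,5):dx=-2,dy=+5->D; (2,6):dx=-3,dy=+1->D; (2,7):dx=-1,dy=+9->D
  (2,8):dx=-8,dy=-2->C; (3,4):dx=+1,dy=-4->D; (3,5):dx=+8,dy=-6->D; (3,6):dx=+7,dy=-10->D
  (3,7):dx=+9,dy=-2->D; (3,8):dx=+2,dy=-13->D; (4,5):dx=+7,dy=-2->D; (4,6):dx=+6,dy=-6->D
  (4,7):dx=+8,dy=+2->C; (4,8):dx=+1,dy=-9->D; (5,6):dx=-1,dy=-4->C; (5,7):dx=+1,dy=+4->C
  (5,8):dx=-6,dy=-7->C; (6,7):dx=+2,dy=+8->C; (6,8):dx=-5,dy=-3->C; (7,8):dx=-7,dy=-11->C
Step 2: C = 11, D = 17, total pairs = 28.
Step 3: tau = (C - D)/(n(n-1)/2) = (11 - 17)/28 = -0.214286.
Step 4: Exact two-sided p-value (enumerate n! = 40320 permutations of y under H0): p = 0.548413.
Step 5: alpha = 0.1. fail to reject H0.

tau_b = -0.2143 (C=11, D=17), p = 0.548413, fail to reject H0.


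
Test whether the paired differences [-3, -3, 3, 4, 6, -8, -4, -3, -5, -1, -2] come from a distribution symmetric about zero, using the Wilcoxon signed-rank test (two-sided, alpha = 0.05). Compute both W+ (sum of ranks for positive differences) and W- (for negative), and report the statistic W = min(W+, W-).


Step 1: Drop any zero differences (none here) and take |d_i|.
|d| = [3, 3, 3, 4, 6, 8, 4, 3, 5, 1, 2]
Step 2: Midrank |d_i| (ties get averaged ranks).
ranks: |3|->4.5, |3|->4.5, |3|->4.5, |4|->7.5, |6|->10, |8|->11, |4|->7.5, |3|->4.5, |5|->9, |1|->1, |2|->2
Step 3: Attach original signs; sum ranks with positive sign and with negative sign.
W+ = 4.5 + 7.5 + 10 = 22
W- = 4.5 + 4.5 + 11 + 7.5 + 4.5 + 9 + 1 + 2 = 44
(Check: W+ + W- = 66 should equal n(n+1)/2 = 66.)
Step 4: Test statistic W = min(W+, W-) = 22.
Step 5: Ties in |d|, so use the tie-corrected normal approximation.
        E[W] = n(n+1)/4 = 11*12/4 = 33.
        Tie groups: |d|=3 (t=4), |d|=4 (t=2); sum(t^3 - t) = 66.
        Var[W] = n(n+1)(2n+1)/24 - sum(t^3-t)/48 = 3036/24 - 66/48 = 125.125.
        z = (W - E[W]) / sqrt(Var[W]) = (22 - 33) / 11.1859 = -0.9834.
        Two-sided p = 2*Phi(z) = 0.325421.
Step 6: alpha = 0.05. fail to reject H0.

W+ = 22, W- = 44, W = min = 22, p = 0.325421, fail to reject H0.


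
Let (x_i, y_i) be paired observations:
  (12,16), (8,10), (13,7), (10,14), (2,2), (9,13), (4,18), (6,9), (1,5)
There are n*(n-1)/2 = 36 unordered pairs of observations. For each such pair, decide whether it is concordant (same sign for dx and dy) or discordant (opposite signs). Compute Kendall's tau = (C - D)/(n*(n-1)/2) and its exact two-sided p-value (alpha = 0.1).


Step 1: Enumerate the 36 unordered pairs (i,j) with i<j and classify each by sign(x_j-x_i) * sign(y_j-y_i).
  (1,2):dx=-4,dy=-6->C; (1,3):dx=+1,dy=-9->D; (1,4):dx=-2,dy=-2->C; (1,5):dx=-10,dy=-14->C
  (1,6):dx=-3,dy=-3->C; (1,7):dx=-8,dy=+2->D; (1,8):dx=-6,dy=-7->C; (1,9):dx=-11,dy=-11->C
  (2,3):dx=+5,dy=-3->D; (2,4):dx=+2,dy=+4->C; (2,5):dx=-6,dy=-8->C; (2,6):dx=+1,dy=+3->C
  (2,7):dx=-4,dy=+8->D; (2,8):dx=-2,dy=-1->C; (2,9):dx=-7,dy=-5->C; (3,4):dx=-3,dy=+7->D
  (3,5):dx=-11,dy=-5->C; (3,6):dx=-4,dy=+6->D; (3,7):dx=-9,dy=+11->D; (3,8):dx=-7,dy=+2->D
  (3,9):dx=-12,dy=-2->C; (4,5):dx=-8,dy=-12->C; (4,6):dx=-1,dy=-1->C; (4,7):dx=-6,dy=+4->D
  (4,8):dx=-4,dy=-5->C; (4,9):dx=-9,dy=-9->C; (5,6):dx=+7,dy=+11->C; (5,7):dx=+2,dy=+16->C
  (5,8):dx=+4,dy=+7->C; (5,9):dx=-1,dy=+3->D; (6,7):dx=-5,dy=+5->D; (6,8):dx=-3,dy=-4->C
  (6,9):dx=-8,dy=-8->C; (7,8):dx=+2,dy=-9->D; (7,9):dx=-3,dy=-13->C; (8,9):dx=-5,dy=-4->C
Step 2: C = 24, D = 12, total pairs = 36.
Step 3: tau = (C - D)/(n(n-1)/2) = (24 - 12)/36 = 0.333333.
Step 4: Exact two-sided p-value (enumerate n! = 362880 permutations of y under H0): p = 0.259518.
Step 5: alpha = 0.1. fail to reject H0.

tau_b = 0.3333 (C=24, D=12), p = 0.259518, fail to reject H0.


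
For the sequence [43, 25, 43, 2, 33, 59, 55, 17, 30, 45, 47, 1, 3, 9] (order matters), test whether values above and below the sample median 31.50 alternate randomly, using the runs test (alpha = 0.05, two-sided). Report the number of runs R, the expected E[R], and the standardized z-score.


Step 1: Compute median = 31.50; label A = above, B = below.
Labels in order: ABABAAABBAABBB  (n_A = 7, n_B = 7)
Step 2: Count runs R = 8.
Step 3: Under H0 (random ordering), E[R] = 2*n_A*n_B/(n_A+n_B) + 1 = 2*7*7/14 + 1 = 8.0000.
        Var[R] = 2*n_A*n_B*(2*n_A*n_B - n_A - n_B) / ((n_A+n_B)^2 * (n_A+n_B-1)) = 8232/2548 = 3.2308.
        SD[R] = 1.7974.
Step 4: R = E[R], so z = 0 with no continuity correction.
Step 5: Two-sided p-value via normal approximation = 2*(1 - Phi(|z|)) = 1.000000.
Step 6: alpha = 0.05. fail to reject H0.

R = 8, z = 0.0000, p = 1.000000, fail to reject H0.


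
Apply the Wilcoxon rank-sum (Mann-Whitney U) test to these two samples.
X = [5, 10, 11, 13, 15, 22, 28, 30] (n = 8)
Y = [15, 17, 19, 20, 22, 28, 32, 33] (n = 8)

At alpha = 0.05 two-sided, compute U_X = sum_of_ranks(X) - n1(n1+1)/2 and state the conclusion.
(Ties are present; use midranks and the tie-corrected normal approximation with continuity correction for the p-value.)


Step 1: Combine and sort all 16 observations; assign midranks.
sorted (value, group): (5,X), (10,X), (11,X), (13,X), (15,X), (15,Y), (17,Y), (19,Y), (20,Y), (22,X), (22,Y), (28,X), (28,Y), (30,X), (32,Y), (33,Y)
ranks: 5->1, 10->2, 11->3, 13->4, 15->5.5, 15->5.5, 17->7, 19->8, 20->9, 22->10.5, 22->10.5, 28->12.5, 28->12.5, 30->14, 32->15, 33->16
Step 2: Rank sum for X: R1 = 1 + 2 + 3 + 4 + 5.5 + 10.5 + 12.5 + 14 = 52.5.
Step 3: U_X = R1 - n1(n1+1)/2 = 52.5 - 8*9/2 = 52.5 - 36 = 16.5.
       U_Y = n1*n2 - U_X = 64 - 16.5 = 47.5.
Step 4: Ties are present, so use the tie-corrected normal approximation (with continuity correction) for the p-value.
Step 5: p-value = 0.114382; compare to alpha = 0.05. fail to reject H0.

U_X = 16.5, p = 0.114382, fail to reject H0 at alpha = 0.05.
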